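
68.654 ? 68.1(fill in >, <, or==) >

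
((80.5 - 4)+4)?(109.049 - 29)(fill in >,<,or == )>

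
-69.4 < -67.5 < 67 True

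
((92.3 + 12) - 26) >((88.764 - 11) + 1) False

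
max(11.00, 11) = 11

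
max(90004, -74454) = 90004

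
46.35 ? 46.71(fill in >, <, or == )<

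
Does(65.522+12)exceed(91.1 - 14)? Yes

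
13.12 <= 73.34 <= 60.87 False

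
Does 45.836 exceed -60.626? Yes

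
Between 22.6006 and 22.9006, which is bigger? 22.9006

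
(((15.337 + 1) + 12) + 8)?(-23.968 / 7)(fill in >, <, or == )>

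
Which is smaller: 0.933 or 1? 0.933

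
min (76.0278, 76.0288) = 76.0278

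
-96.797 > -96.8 True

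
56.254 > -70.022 True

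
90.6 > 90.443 True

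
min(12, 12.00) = 12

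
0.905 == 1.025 False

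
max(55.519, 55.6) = 55.6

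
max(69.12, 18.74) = 69.12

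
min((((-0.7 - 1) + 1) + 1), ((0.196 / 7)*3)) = 0.084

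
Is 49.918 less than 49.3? No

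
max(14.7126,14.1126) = 14.7126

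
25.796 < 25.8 True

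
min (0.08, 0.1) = 0.08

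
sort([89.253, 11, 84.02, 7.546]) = [7.546, 11, 84.02, 89.253]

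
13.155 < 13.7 True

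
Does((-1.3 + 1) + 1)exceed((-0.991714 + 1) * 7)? Yes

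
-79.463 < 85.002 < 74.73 False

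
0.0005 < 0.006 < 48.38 True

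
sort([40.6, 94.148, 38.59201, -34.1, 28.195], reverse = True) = [94.148, 40.6, 38.59201, 28.195, -34.1]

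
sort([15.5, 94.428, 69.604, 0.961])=[0.961, 15.5, 69.604, 94.428]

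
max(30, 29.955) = 30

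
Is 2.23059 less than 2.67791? Yes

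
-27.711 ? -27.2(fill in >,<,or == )<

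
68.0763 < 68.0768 True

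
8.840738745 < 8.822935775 False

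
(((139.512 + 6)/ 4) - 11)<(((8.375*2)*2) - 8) True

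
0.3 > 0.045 True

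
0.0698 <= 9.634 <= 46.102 True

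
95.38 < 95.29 False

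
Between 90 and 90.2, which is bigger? 90.2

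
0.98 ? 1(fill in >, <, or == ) <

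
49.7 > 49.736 False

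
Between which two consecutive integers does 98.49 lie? 98 and 99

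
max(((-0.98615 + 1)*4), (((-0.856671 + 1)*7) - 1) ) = 0.0554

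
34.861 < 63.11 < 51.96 False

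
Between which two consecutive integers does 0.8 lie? 0 and 1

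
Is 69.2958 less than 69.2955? No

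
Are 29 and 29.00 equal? Yes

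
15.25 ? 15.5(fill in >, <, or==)<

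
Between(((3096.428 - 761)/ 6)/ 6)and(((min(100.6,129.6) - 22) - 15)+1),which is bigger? (((3096.428 - 761)/ 6)/ 6)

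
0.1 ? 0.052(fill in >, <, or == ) >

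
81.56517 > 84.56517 False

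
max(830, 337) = 830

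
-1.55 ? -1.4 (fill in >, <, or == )<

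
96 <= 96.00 True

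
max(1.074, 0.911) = 1.074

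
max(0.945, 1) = 1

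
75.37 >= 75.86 False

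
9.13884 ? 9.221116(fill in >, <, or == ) <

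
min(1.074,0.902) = 0.902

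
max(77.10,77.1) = 77.1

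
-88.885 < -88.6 True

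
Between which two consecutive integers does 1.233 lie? 1 and 2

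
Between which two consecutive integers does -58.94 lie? -59 and -58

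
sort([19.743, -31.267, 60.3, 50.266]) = [-31.267, 19.743, 50.266, 60.3]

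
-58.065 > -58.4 True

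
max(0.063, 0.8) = 0.8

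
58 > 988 False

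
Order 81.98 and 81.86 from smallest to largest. 81.86,81.98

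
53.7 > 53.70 False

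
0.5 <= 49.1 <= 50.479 True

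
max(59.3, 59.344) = 59.344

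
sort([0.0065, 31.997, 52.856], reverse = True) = [52.856, 31.997, 0.0065]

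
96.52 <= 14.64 False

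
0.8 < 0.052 False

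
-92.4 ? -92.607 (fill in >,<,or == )>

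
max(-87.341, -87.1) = -87.1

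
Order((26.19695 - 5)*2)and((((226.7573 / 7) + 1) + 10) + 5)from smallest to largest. ((26.19695 - 5)*2),((((226.7573 / 7) + 1) + 10) + 5)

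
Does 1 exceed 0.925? Yes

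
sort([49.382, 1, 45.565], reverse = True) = [49.382, 45.565, 1]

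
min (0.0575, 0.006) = 0.006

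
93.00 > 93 False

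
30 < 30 False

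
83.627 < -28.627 False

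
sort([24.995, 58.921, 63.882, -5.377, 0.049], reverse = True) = [63.882, 58.921, 24.995, 0.049, -5.377]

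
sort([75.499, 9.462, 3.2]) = [3.2, 9.462, 75.499]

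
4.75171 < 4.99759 True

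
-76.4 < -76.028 True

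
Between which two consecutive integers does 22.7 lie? 22 and 23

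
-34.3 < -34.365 False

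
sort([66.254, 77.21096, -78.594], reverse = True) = [77.21096, 66.254, -78.594]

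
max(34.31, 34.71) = 34.71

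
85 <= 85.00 True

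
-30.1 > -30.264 True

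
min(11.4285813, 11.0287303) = 11.0287303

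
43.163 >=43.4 False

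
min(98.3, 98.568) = 98.3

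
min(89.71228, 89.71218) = 89.71218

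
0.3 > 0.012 True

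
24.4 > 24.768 False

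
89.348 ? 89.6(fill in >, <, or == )<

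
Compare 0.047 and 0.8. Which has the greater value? 0.8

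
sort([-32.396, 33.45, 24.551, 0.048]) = [-32.396, 0.048, 24.551, 33.45]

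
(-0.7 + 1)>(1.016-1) True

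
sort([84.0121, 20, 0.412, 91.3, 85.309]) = [0.412, 20, 84.0121, 85.309, 91.3]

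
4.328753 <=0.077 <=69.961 False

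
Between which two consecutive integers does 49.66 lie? 49 and 50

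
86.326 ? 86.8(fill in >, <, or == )<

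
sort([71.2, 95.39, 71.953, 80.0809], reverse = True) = [95.39, 80.0809, 71.953, 71.2]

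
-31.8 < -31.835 False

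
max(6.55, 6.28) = 6.55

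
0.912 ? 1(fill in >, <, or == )<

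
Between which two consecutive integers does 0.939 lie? 0 and 1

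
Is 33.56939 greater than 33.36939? Yes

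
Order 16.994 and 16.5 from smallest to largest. 16.5, 16.994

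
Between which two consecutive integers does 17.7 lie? 17 and 18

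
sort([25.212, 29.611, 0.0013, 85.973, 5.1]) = [0.0013, 5.1, 25.212, 29.611, 85.973]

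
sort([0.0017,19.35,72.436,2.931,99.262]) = [0.0017,2.931,19.35,72.436,99.262]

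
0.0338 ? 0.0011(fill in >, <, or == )>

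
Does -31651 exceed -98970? Yes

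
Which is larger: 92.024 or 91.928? 92.024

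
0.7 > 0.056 True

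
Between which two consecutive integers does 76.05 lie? 76 and 77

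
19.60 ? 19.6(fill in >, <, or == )==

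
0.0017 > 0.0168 False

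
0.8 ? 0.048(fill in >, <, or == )>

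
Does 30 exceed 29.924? Yes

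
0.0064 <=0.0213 True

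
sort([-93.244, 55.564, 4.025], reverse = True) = [55.564, 4.025, -93.244]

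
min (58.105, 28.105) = 28.105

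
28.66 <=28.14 False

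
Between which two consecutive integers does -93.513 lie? -94 and -93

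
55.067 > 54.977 True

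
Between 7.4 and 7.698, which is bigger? 7.698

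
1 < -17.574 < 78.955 False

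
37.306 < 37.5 True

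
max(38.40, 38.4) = 38.4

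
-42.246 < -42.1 True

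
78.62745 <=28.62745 False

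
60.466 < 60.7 True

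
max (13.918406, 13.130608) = 13.918406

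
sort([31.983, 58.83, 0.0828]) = [0.0828, 31.983, 58.83]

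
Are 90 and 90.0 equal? Yes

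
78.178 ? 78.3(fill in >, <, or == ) <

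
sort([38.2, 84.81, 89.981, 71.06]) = [38.2, 71.06, 84.81, 89.981]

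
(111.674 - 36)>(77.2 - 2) True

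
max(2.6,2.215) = 2.6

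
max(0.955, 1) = 1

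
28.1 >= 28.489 False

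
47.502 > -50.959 True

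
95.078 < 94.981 False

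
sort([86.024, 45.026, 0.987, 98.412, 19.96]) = [0.987, 19.96, 45.026, 86.024, 98.412]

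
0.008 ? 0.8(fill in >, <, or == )<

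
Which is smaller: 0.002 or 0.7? 0.002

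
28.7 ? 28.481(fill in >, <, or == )>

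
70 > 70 False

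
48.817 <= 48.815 False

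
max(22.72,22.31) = 22.72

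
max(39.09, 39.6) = 39.6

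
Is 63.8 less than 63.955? Yes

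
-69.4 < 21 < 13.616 False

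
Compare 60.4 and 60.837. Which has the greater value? 60.837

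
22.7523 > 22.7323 True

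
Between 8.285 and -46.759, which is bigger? 8.285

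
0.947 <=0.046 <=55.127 False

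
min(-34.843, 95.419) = -34.843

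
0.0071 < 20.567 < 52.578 True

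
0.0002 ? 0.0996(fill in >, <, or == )<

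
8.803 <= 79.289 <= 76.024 False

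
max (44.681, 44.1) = 44.681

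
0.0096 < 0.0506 True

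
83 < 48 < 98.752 False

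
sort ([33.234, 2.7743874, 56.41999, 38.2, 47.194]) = [2.7743874, 33.234, 38.2, 47.194, 56.41999]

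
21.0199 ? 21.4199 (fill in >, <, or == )<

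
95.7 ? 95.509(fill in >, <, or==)>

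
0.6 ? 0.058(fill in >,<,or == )>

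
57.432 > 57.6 False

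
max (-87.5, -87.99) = -87.5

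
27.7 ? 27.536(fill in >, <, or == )>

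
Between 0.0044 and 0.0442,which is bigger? 0.0442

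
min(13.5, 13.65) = 13.5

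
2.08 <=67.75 True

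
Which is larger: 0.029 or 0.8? 0.8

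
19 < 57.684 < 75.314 True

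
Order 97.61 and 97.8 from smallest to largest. 97.61, 97.8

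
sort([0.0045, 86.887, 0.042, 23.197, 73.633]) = [0.0045, 0.042, 23.197, 73.633, 86.887]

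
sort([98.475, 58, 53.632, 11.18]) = [11.18, 53.632, 58, 98.475]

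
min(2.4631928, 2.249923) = 2.249923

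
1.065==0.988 False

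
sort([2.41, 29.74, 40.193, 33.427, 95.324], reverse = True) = [95.324, 40.193, 33.427, 29.74, 2.41]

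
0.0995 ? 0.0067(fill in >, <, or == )>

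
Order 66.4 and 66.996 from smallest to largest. 66.4, 66.996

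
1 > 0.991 True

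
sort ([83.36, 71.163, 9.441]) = [9.441, 71.163, 83.36]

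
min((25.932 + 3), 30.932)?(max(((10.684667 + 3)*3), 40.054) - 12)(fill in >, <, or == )<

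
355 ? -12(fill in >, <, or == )>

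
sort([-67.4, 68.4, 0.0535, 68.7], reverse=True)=[68.7, 68.4, 0.0535, -67.4]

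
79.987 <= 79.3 False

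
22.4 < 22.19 False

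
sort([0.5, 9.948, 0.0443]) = [0.0443, 0.5, 9.948]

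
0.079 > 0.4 False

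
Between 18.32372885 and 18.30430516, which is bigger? 18.32372885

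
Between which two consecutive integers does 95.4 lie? 95 and 96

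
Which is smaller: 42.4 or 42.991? 42.4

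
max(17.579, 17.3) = 17.579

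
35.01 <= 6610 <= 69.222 False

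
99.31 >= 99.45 False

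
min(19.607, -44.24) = -44.24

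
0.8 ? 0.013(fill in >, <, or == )>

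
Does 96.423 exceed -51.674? Yes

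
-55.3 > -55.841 True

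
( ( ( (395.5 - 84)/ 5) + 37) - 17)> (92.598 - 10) False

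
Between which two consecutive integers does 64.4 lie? 64 and 65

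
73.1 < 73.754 True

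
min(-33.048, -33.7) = -33.7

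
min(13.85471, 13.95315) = 13.85471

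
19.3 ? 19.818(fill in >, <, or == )<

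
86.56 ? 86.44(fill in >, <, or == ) >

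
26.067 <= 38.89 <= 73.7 True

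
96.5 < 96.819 True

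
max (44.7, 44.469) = 44.7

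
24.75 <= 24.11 False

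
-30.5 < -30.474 True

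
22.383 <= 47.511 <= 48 True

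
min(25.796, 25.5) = 25.5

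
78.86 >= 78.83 True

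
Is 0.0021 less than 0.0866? Yes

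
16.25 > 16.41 False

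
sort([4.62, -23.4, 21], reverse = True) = [21, 4.62, -23.4]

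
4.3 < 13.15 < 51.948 True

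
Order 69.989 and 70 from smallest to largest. 69.989, 70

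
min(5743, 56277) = 5743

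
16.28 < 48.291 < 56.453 True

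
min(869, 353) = 353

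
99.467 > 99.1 True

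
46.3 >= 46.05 True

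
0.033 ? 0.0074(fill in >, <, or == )>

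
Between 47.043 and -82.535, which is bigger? 47.043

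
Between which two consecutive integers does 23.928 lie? 23 and 24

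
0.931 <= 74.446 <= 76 True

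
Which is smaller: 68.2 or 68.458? 68.2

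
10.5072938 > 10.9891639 False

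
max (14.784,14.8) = 14.8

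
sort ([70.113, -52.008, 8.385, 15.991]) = [-52.008, 8.385, 15.991, 70.113]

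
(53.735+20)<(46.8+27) True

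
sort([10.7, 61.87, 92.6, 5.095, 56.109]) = [5.095, 10.7, 56.109, 61.87, 92.6]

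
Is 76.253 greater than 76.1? Yes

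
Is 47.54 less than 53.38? Yes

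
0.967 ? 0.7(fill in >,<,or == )>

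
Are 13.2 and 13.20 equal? Yes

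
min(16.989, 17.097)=16.989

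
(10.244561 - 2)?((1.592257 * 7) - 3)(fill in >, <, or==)>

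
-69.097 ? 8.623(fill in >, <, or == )<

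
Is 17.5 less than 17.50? No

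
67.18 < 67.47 True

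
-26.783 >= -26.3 False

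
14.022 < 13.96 False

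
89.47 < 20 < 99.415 False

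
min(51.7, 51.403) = 51.403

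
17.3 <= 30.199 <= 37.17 True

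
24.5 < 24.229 False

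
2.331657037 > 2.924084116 False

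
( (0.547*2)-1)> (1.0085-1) True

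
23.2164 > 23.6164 False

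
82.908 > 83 False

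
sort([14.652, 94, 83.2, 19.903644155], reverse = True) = [94, 83.2, 19.903644155, 14.652]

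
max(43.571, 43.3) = 43.571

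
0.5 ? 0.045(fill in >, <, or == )>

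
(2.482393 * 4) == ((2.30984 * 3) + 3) False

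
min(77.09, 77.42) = 77.09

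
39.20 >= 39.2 True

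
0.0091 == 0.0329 False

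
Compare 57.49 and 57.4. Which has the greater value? 57.49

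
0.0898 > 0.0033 True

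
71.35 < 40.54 False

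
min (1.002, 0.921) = 0.921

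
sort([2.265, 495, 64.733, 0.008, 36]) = [0.008, 2.265, 36, 64.733, 495]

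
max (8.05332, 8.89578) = 8.89578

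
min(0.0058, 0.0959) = 0.0058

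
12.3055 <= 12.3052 False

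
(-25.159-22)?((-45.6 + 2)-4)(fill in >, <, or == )>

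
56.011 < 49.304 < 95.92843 False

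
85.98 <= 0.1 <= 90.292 False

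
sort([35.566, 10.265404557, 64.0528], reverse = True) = [64.0528, 35.566, 10.265404557]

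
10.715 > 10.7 True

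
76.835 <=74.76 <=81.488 False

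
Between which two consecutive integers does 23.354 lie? 23 and 24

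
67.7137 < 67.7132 False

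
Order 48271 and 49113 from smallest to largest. 48271, 49113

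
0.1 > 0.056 True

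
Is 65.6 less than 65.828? Yes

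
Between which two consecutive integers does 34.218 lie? 34 and 35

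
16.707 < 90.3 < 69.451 False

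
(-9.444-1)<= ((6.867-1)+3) True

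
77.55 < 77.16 False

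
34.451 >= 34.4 True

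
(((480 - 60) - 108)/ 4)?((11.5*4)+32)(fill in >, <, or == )==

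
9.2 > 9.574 False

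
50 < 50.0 False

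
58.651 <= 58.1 False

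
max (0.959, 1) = 1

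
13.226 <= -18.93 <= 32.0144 False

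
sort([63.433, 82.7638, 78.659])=[63.433, 78.659, 82.7638]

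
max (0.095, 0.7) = 0.7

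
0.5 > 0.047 True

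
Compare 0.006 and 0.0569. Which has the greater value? 0.0569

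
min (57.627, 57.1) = 57.1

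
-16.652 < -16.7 False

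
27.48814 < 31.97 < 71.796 True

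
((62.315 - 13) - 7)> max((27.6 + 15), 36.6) False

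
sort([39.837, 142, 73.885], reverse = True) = [142, 73.885, 39.837]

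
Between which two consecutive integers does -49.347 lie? -50 and -49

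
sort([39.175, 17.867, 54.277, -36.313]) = [-36.313, 17.867, 39.175, 54.277]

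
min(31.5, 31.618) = 31.5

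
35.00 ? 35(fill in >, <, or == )==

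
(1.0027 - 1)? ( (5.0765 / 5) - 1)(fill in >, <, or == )<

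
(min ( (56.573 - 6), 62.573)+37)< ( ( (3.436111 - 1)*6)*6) True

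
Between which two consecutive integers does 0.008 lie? 0 and 1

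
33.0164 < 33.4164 True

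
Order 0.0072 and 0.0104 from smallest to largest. 0.0072, 0.0104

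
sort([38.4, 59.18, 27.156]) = [27.156, 38.4, 59.18]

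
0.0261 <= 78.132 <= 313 True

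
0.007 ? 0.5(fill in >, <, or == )<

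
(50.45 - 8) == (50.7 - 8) False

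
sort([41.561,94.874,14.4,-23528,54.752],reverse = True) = [94.874,54.752,41.561,14.4,-23528]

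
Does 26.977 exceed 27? No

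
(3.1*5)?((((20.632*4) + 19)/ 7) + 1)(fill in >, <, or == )<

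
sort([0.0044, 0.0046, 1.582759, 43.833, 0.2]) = [0.0044, 0.0046, 0.2, 1.582759, 43.833]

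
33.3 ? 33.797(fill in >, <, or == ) <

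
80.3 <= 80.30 True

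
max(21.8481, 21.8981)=21.8981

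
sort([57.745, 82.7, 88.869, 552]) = [57.745, 82.7, 88.869, 552]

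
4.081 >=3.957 True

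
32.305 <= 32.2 False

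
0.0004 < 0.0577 True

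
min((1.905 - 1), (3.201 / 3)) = 0.905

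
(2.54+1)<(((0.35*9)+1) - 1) False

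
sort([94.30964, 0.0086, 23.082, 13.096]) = [0.0086, 13.096, 23.082, 94.30964]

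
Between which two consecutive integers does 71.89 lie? 71 and 72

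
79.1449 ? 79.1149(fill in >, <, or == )>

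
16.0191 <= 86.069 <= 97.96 True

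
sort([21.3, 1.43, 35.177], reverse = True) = [35.177, 21.3, 1.43]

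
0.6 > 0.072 True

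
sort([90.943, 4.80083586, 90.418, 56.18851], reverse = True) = [90.943, 90.418, 56.18851, 4.80083586]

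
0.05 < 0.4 True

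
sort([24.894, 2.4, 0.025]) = [0.025, 2.4, 24.894]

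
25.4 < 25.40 False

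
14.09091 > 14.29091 False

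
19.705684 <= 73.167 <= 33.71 False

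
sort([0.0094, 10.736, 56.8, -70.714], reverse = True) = [56.8, 10.736, 0.0094, -70.714]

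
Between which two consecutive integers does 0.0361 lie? 0 and 1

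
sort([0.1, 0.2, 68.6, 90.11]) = [0.1, 0.2, 68.6, 90.11]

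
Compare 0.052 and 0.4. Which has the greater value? 0.4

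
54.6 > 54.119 True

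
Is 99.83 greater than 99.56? Yes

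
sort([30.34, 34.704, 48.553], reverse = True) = [48.553, 34.704, 30.34]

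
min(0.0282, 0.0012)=0.0012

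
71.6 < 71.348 False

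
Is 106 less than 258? Yes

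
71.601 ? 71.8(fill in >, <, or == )<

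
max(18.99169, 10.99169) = 18.99169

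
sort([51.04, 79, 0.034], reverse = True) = [79, 51.04, 0.034]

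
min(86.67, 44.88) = 44.88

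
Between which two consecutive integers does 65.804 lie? 65 and 66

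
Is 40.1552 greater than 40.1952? No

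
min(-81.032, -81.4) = -81.4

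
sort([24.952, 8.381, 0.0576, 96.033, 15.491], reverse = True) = [96.033, 24.952, 15.491, 8.381, 0.0576]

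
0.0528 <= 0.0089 False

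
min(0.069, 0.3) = 0.069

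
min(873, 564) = 564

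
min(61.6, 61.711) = 61.6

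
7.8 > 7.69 True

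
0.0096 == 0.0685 False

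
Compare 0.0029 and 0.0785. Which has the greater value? 0.0785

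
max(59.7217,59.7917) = 59.7917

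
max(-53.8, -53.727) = -53.727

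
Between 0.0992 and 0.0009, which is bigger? 0.0992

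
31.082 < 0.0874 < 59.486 False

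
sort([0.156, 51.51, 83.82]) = [0.156, 51.51, 83.82]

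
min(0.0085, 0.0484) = 0.0085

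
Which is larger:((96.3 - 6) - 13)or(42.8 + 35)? (42.8 + 35)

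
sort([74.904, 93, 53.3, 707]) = [53.3, 74.904, 93, 707]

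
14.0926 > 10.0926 True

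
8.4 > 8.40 False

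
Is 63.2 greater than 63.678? No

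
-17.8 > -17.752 False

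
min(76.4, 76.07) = 76.07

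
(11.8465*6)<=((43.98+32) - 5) False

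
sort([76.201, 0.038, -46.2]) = [-46.2, 0.038, 76.201]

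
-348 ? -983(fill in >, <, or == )>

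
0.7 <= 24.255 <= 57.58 True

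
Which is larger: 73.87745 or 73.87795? 73.87795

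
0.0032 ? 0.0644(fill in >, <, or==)<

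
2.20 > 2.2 False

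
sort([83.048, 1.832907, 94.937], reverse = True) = [94.937, 83.048, 1.832907]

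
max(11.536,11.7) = 11.7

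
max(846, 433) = 846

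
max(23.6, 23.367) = 23.6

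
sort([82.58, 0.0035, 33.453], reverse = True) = [82.58, 33.453, 0.0035]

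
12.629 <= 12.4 False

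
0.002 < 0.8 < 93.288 True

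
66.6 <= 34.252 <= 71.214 False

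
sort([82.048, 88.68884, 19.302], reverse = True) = [88.68884, 82.048, 19.302]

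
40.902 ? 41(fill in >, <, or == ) <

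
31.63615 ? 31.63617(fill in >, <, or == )<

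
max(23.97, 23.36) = 23.97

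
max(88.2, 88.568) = 88.568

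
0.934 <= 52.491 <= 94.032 True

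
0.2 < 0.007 False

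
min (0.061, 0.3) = 0.061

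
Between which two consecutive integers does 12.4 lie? 12 and 13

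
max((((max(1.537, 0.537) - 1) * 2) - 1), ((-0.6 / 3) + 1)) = 0.8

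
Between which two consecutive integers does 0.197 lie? 0 and 1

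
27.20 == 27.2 True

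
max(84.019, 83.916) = 84.019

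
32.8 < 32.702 False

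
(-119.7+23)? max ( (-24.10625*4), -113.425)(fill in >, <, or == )<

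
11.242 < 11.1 False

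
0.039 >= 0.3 False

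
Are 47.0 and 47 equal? Yes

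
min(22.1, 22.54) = 22.1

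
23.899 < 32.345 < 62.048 True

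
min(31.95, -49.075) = -49.075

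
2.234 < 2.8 True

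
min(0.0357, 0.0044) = 0.0044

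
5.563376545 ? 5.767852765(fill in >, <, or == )<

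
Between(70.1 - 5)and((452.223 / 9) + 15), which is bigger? ((452.223 / 9) + 15)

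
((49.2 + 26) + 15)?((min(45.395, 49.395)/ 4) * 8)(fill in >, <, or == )<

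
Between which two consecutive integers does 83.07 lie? 83 and 84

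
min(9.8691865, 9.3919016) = 9.3919016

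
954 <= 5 False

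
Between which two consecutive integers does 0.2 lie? 0 and 1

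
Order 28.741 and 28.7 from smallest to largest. 28.7, 28.741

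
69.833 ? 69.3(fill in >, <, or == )>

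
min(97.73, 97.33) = 97.33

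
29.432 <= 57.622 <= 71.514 True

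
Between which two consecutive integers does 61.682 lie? 61 and 62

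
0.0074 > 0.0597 False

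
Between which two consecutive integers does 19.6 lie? 19 and 20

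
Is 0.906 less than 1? Yes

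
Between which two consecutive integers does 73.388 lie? 73 and 74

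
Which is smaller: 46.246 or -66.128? -66.128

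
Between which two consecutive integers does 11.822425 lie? 11 and 12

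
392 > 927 False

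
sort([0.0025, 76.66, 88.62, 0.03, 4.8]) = [0.0025, 0.03, 4.8, 76.66, 88.62]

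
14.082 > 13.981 True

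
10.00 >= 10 True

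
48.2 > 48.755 False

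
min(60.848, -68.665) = -68.665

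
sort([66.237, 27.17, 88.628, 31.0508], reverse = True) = [88.628, 66.237, 31.0508, 27.17]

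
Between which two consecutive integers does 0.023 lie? 0 and 1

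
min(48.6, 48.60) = 48.6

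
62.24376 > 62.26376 False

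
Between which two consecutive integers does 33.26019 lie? 33 and 34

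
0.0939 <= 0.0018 False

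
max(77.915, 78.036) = 78.036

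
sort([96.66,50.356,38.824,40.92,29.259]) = [29.259,38.824,40.92,50.356,96.66]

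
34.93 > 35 False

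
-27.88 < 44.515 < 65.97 True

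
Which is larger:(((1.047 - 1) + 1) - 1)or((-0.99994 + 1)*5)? (((1.047 - 1) + 1) - 1)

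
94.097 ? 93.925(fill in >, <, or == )>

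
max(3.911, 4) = 4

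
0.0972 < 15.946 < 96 True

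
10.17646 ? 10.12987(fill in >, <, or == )>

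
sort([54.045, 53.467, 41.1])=[41.1, 53.467, 54.045]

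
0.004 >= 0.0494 False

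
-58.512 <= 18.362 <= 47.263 True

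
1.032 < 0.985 False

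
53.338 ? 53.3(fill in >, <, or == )>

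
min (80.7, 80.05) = 80.05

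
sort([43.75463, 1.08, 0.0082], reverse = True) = [43.75463, 1.08, 0.0082]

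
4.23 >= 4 True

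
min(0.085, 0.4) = 0.085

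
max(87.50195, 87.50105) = 87.50195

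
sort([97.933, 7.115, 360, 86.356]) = [7.115, 86.356, 97.933, 360]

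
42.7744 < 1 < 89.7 False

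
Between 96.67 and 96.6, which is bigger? 96.67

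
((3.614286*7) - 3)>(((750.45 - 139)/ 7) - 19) False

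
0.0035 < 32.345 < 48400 True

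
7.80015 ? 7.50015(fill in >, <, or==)>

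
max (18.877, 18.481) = 18.877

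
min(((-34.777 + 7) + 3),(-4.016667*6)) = -24.777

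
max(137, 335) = 335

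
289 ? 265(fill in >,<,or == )>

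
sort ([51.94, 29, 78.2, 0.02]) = [0.02, 29, 51.94, 78.2]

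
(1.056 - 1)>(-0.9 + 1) False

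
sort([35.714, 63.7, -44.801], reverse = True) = [63.7, 35.714, -44.801]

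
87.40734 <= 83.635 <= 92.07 False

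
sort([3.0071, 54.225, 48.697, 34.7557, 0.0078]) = [0.0078, 3.0071, 34.7557, 48.697, 54.225]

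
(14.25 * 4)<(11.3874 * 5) False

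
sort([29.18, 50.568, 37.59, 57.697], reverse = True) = [57.697, 50.568, 37.59, 29.18]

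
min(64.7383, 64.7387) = 64.7383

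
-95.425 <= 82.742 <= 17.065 False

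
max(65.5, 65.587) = 65.587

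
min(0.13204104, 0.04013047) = 0.04013047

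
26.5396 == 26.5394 False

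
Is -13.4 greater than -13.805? Yes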